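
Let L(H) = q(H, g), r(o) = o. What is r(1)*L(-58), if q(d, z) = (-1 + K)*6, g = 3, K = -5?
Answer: -36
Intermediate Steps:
q(d, z) = -36 (q(d, z) = (-1 - 5)*6 = -6*6 = -36)
L(H) = -36
r(1)*L(-58) = 1*(-36) = -36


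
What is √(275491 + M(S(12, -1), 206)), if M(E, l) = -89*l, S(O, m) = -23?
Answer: 3*√28573 ≈ 507.11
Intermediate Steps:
√(275491 + M(S(12, -1), 206)) = √(275491 - 89*206) = √(275491 - 18334) = √257157 = 3*√28573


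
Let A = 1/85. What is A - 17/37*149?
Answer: -215268/3145 ≈ -68.448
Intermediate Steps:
A = 1/85 ≈ 0.011765
A - 17/37*149 = 1/85 - 17/37*149 = 1/85 - 2533/37 = -215268/3145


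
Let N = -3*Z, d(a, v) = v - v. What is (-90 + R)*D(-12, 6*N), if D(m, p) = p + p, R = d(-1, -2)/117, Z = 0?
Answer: 0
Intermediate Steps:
d(a, v) = 0
N = 0 (N = -3*0 = 0)
R = 0 (R = 0/117 = 0*(1/117) = 0)
D(m, p) = 2*p
(-90 + R)*D(-12, 6*N) = (-90 + 0)*(2*(6*0)) = -180*0 = -90*0 = 0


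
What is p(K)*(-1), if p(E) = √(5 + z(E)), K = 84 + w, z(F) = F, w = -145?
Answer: -2*I*√14 ≈ -7.4833*I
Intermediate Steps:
K = -61 (K = 84 - 145 = -61)
p(E) = √(5 + E)
p(K)*(-1) = √(5 - 61)*(-1) = √(-56)*(-1) = (2*I*√14)*(-1) = -2*I*√14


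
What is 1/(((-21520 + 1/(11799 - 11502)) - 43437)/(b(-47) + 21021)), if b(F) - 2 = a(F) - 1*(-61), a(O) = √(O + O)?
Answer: -1565487/4823057 - 297*I*√94/19292228 ≈ -0.32458 - 0.00014926*I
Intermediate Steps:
a(O) = √2*√O (a(O) = √(2*O) = √2*√O)
b(F) = 63 + √2*√F (b(F) = 2 + (√2*√F - 1*(-61)) = 2 + (√2*√F + 61) = 2 + (61 + √2*√F) = 63 + √2*√F)
1/(((-21520 + 1/(11799 - 11502)) - 43437)/(b(-47) + 21021)) = 1/(((-21520 + 1/(11799 - 11502)) - 43437)/((63 + √2*√(-47)) + 21021)) = 1/(((-21520 + 1/297) - 43437)/((63 + √2*(I*√47)) + 21021)) = 1/(((-21520 + 1/297) - 43437)/((63 + I*√94) + 21021)) = 1/((-6391439/297 - 43437)/(21084 + I*√94)) = 1/(-19292228/(297*(21084 + I*√94))) = -1565487/4823057 - 297*I*√94/19292228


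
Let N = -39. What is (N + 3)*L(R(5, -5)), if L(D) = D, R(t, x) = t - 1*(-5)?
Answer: -360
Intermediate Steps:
R(t, x) = 5 + t (R(t, x) = t + 5 = 5 + t)
(N + 3)*L(R(5, -5)) = (-39 + 3)*(5 + 5) = -36*10 = -360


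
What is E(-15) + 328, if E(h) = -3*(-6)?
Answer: 346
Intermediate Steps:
E(h) = 18
E(-15) + 328 = 18 + 328 = 346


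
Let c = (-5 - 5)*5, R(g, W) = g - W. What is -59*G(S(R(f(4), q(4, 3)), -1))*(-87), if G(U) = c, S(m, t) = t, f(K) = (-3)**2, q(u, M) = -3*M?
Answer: -256650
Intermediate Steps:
f(K) = 9
c = -50 (c = -10*5 = -50)
G(U) = -50
-59*G(S(R(f(4), q(4, 3)), -1))*(-87) = -59*(-50)*(-87) = 2950*(-87) = -256650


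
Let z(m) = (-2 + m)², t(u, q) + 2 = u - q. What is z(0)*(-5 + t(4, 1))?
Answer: -16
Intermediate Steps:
t(u, q) = -2 + u - q (t(u, q) = -2 + (u - q) = -2 + u - q)
z(0)*(-5 + t(4, 1)) = (-2 + 0)²*(-5 + (-2 + 4 - 1*1)) = (-2)²*(-5 + (-2 + 4 - 1)) = 4*(-5 + 1) = 4*(-4) = -16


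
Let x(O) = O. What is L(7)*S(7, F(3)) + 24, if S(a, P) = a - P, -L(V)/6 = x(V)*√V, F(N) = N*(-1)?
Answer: 24 - 420*√7 ≈ -1087.2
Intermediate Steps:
F(N) = -N
L(V) = -6*V^(3/2) (L(V) = -6*V*√V = -6*V^(3/2))
L(7)*S(7, F(3)) + 24 = (-42*√7)*(7 - (-1)*3) + 24 = (-42*√7)*(7 - 1*(-3)) + 24 = (-42*√7)*(7 + 3) + 24 = -42*√7*10 + 24 = -420*√7 + 24 = 24 - 420*√7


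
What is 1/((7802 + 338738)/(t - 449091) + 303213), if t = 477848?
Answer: 28757/8719842781 ≈ 3.2979e-6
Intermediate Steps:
1/((7802 + 338738)/(t - 449091) + 303213) = 1/((7802 + 338738)/(477848 - 449091) + 303213) = 1/(346540/28757 + 303213) = 1/(8719842781/28757) = 28757/8719842781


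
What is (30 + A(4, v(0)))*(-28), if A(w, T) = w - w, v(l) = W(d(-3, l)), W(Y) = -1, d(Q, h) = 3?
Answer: -840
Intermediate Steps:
v(l) = -1
A(w, T) = 0
(30 + A(4, v(0)))*(-28) = (30 + 0)*(-28) = 30*(-28) = -840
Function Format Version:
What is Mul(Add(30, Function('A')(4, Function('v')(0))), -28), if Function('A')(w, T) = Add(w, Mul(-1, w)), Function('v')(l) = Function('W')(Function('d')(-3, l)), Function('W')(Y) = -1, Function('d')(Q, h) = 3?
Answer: -840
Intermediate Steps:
Function('v')(l) = -1
Function('A')(w, T) = 0
Mul(Add(30, Function('A')(4, Function('v')(0))), -28) = Mul(Add(30, 0), -28) = Mul(30, -28) = -840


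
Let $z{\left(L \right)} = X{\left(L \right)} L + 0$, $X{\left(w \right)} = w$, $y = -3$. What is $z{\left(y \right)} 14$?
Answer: $126$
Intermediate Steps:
$z{\left(L \right)} = L^{2}$ ($z{\left(L \right)} = L L + 0 = L^{2} + 0 = L^{2}$)
$z{\left(y \right)} 14 = \left(-3\right)^{2} \cdot 14 = 9 \cdot 14 = 126$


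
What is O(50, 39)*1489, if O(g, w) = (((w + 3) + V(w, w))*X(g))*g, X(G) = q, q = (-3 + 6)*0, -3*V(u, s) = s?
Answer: 0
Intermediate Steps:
V(u, s) = -s/3
q = 0 (q = 3*0 = 0)
X(G) = 0
O(g, w) = 0 (O(g, w) = (((w + 3) - w/3)*0)*g = (((3 + w) - w/3)*0)*g = ((3 + 2*w/3)*0)*g = 0*g = 0)
O(50, 39)*1489 = 0*1489 = 0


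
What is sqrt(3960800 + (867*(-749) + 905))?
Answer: sqrt(3312322) ≈ 1820.0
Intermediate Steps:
sqrt(3960800 + (867*(-749) + 905)) = sqrt(3960800 + (-649383 + 905)) = sqrt(3960800 - 648478) = sqrt(3312322)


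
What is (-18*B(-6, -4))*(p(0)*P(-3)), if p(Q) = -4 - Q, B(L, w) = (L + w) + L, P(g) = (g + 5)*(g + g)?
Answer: 13824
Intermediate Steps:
P(g) = 2*g*(5 + g) (P(g) = (5 + g)*(2*g) = 2*g*(5 + g))
B(L, w) = w + 2*L
(-18*B(-6, -4))*(p(0)*P(-3)) = (-18*(-4 + 2*(-6)))*((-4 - 1*0)*(2*(-3)*(5 - 3))) = (-18*(-4 - 12))*((-4 + 0)*(2*(-3)*2)) = (-18*(-16))*(-4*(-12)) = 288*48 = 13824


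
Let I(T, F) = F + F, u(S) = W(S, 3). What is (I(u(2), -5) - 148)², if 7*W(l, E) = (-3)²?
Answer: 24964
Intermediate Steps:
W(l, E) = 9/7 (W(l, E) = (⅐)*(-3)² = (⅐)*9 = 9/7)
u(S) = 9/7
I(T, F) = 2*F
(I(u(2), -5) - 148)² = (2*(-5) - 148)² = (-10 - 148)² = (-158)² = 24964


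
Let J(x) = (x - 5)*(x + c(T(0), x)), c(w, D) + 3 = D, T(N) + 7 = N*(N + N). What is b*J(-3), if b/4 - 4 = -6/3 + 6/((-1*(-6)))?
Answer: 864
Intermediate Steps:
T(N) = -7 + 2*N² (T(N) = -7 + N*(N + N) = -7 + N*(2*N) = -7 + 2*N²)
c(w, D) = -3 + D
J(x) = (-5 + x)*(-3 + 2*x) (J(x) = (x - 5)*(x + (-3 + x)) = (-5 + x)*(-3 + 2*x))
b = 12 (b = 16 + 4*(-6/3 + 6/((-1*(-6)))) = 16 + 4*(-6*⅓ + 6/6) = 16 + 4*(-2 + 6*(⅙)) = 16 + 4*(-2 + 1) = 16 + 4*(-1) = 16 - 4 = 12)
b*J(-3) = 12*(15 - 13*(-3) + 2*(-3)²) = 12*(15 + 39 + 2*9) = 12*(15 + 39 + 18) = 12*72 = 864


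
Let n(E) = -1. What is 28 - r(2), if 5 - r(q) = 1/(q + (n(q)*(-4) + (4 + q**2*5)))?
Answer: 691/30 ≈ 23.033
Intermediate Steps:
r(q) = 5 - 1/(8 + q + 5*q**2) (r(q) = 5 - 1/(q + (-1*(-4) + (4 + q**2*5))) = 5 - 1/(q + (4 + (4 + 5*q**2))) = 5 - 1/(q + (8 + 5*q**2)) = 5 - 1/(8 + q + 5*q**2))
28 - r(2) = 28 - (39 + 5*2 + 25*2**2)/(8 + 2 + 5*2**2) = 28 - (39 + 10 + 25*4)/(8 + 2 + 5*4) = 28 - (39 + 10 + 100)/(8 + 2 + 20) = 28 - 149/30 = 691/30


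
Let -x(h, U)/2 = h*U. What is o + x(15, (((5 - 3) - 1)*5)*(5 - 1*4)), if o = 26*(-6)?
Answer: -306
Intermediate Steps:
x(h, U) = -2*U*h (x(h, U) = -2*h*U = -2*U*h)
o = -156
o + x(15, (((5 - 3) - 1)*5)*(5 - 1*4)) = -156 - 2*(((5 - 3) - 1)*5)*(5 - 1*4)*15 = -156 - 2*((2 - 1)*5)*(5 - 4)*15 = -156 - 2*(1*5)*1*15 = -156 - 2*5*1*15 = -156 - 2*5*15 = -156 - 150 = -306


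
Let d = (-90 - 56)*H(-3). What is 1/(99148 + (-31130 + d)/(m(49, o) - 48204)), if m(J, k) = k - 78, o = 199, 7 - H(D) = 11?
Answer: 48083/4767363830 ≈ 1.0086e-5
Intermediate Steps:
H(D) = -4 (H(D) = 7 - 1*11 = 7 - 11 = -4)
m(J, k) = -78 + k
d = 584 (d = (-90 - 56)*(-4) = -146*(-4) = 584)
1/(99148 + (-31130 + d)/(m(49, o) - 48204)) = 1/(99148 + (-31130 + 584)/((-78 + 199) - 48204)) = 1/(99148 - 30546/(121 - 48204)) = 1/(99148 - 30546/(-48083)) = 1/(99148 - 30546*(-1/48083)) = 1/(99148 + 30546/48083) = 1/(4767363830/48083) = 48083/4767363830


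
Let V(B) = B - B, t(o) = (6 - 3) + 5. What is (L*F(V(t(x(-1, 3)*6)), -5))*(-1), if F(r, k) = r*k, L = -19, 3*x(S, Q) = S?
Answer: 0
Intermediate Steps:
x(S, Q) = S/3
t(o) = 8 (t(o) = 3 + 5 = 8)
V(B) = 0
F(r, k) = k*r
(L*F(V(t(x(-1, 3)*6)), -5))*(-1) = -(-95)*0*(-1) = -19*0*(-1) = 0*(-1) = 0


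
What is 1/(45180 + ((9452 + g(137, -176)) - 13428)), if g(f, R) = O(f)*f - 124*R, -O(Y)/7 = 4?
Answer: 1/59192 ≈ 1.6894e-5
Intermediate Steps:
O(Y) = -28 (O(Y) = -7*4 = -28)
g(f, R) = -124*R - 28*f (g(f, R) = -28*f - 124*R = -124*R - 28*f)
1/(45180 + ((9452 + g(137, -176)) - 13428)) = 1/(45180 + ((9452 + (-124*(-176) - 28*137)) - 13428)) = 1/(45180 + ((9452 + (21824 - 3836)) - 13428)) = 1/(45180 + ((9452 + 17988) - 13428)) = 1/(45180 + (27440 - 13428)) = 1/(45180 + 14012) = 1/59192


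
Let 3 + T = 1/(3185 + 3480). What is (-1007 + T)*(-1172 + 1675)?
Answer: -3386019447/6665 ≈ -5.0803e+5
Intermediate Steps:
T = -19994/6665 (T = -3 + 1/(3185 + 3480) = -3 + 1/6665 = -19994/6665 ≈ -2.9999)
(-1007 + T)*(-1172 + 1675) = (-1007 - 19994/6665)*(-1172 + 1675) = -6731649/6665*503 = -3386019447/6665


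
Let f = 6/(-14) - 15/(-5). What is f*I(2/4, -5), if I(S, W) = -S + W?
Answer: -99/7 ≈ -14.143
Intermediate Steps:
f = 18/7 (f = 6*(-1/14) - 15*(-⅕) = -3/7 + 3 = 18/7 ≈ 2.5714)
I(S, W) = W - S
f*I(2/4, -5) = 18*(-5 - 2/4)/7 = 18*(-5 - 1*½)/7 = 18*(-5 - ½)/7 = (18/7)*(-11/2) = -99/7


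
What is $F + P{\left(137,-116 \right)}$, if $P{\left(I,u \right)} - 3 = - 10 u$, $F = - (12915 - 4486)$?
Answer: $-7266$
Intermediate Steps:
$F = -8429$ ($F = \left(-1\right) 8429 = -8429$)
$P{\left(I,u \right)} = 3 - 10 u$
$F + P{\left(137,-116 \right)} = -8429 + \left(3 - -1160\right) = -8429 + \left(3 + 1160\right) = -8429 + 1163 = -7266$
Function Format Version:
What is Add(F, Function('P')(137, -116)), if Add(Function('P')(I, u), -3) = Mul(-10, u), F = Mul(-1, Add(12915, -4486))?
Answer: -7266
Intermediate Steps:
F = -8429 (F = Mul(-1, 8429) = -8429)
Function('P')(I, u) = Add(3, Mul(-10, u))
Add(F, Function('P')(137, -116)) = Add(-8429, Add(3, Mul(-10, -116))) = Add(-8429, Add(3, 1160)) = Add(-8429, 1163) = -7266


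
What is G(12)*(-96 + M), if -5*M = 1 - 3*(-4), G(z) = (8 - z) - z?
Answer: 7888/5 ≈ 1577.6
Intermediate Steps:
G(z) = 8 - 2*z
M = -13/5 (M = -(1 - 3*(-4))/5 = -(1 + 12)/5 = -⅕*13 = -13/5 ≈ -2.6000)
G(12)*(-96 + M) = (8 - 2*12)*(-96 - 13/5) = (8 - 24)*(-493/5) = -16*(-493/5) = 7888/5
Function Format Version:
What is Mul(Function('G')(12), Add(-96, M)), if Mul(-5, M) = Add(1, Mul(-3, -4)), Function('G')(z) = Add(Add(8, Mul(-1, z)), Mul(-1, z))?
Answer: Rational(7888, 5) ≈ 1577.6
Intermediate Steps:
Function('G')(z) = Add(8, Mul(-2, z))
M = Rational(-13, 5) (M = Mul(Rational(-1, 5), Add(1, Mul(-3, -4))) = Mul(Rational(-1, 5), Add(1, 12)) = Mul(Rational(-1, 5), 13) = Rational(-13, 5) ≈ -2.6000)
Mul(Function('G')(12), Add(-96, M)) = Mul(Add(8, Mul(-2, 12)), Add(-96, Rational(-13, 5))) = Mul(Add(8, -24), Rational(-493, 5)) = Mul(-16, Rational(-493, 5)) = Rational(7888, 5)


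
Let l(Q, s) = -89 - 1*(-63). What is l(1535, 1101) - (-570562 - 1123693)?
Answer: 1694229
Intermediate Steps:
l(Q, s) = -26 (l(Q, s) = -89 + 63 = -26)
l(1535, 1101) - (-570562 - 1123693) = -26 - (-570562 - 1123693) = -26 - 1*(-1694255) = -26 + 1694255 = 1694229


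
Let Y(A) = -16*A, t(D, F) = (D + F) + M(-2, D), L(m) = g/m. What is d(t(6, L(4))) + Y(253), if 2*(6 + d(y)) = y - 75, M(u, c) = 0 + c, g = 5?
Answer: -32679/8 ≈ -4084.9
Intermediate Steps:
M(u, c) = c
L(m) = 5/m
t(D, F) = F + 2*D (t(D, F) = (D + F) + D = F + 2*D)
d(y) = -87/2 + y/2 (d(y) = -6 + (y - 75)/2 = -6 + (-75 + y)/2 = -6 + (-75/2 + y/2) = -87/2 + y/2)
d(t(6, L(4))) + Y(253) = (-87/2 + (5/4 + 2*6)/2) - 16*253 = (-87/2 + (5*(1/4) + 12)/2) - 4048 = (-87/2 + (5/4 + 12)/2) - 4048 = (-87/2 + (1/2)*(53/4)) - 4048 = (-87/2 + 53/8) - 4048 = -295/8 - 4048 = -32679/8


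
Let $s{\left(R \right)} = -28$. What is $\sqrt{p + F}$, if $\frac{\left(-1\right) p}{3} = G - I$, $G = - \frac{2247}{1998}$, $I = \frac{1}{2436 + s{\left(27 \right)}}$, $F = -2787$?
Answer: $\frac{i \sqrt{49717541053194}}{133644} \approx 52.76 i$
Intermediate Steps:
$I = \frac{1}{2408}$ ($I = \frac{1}{2436 - 28} = \frac{1}{2408} \approx 0.00041528$)
$G = - \frac{749}{666}$ ($G = \left(-2247\right) \frac{1}{1998} = - \frac{749}{666} \approx -1.1246$)
$p = \frac{902129}{267288}$ ($p = - 3 \left(- \frac{749}{666} - \frac{1}{2408}\right) = \left(-3\right) \left(- \frac{902129}{801864}\right) = \frac{902129}{267288} \approx 3.3751$)
$\sqrt{p + F} = \sqrt{\frac{902129}{267288} - 2787} = \sqrt{- \frac{744029527}{267288}} = \frac{i \sqrt{49717541053194}}{133644}$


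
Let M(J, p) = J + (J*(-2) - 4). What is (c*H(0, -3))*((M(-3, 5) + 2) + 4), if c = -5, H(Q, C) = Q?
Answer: 0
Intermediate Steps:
M(J, p) = -4 - J (M(J, p) = J + (-2*J - 4) = J + (-4 - 2*J) = -4 - J)
(c*H(0, -3))*((M(-3, 5) + 2) + 4) = (-5*0)*(((-4 - 1*(-3)) + 2) + 4) = 0*(((-4 + 3) + 2) + 4) = 0*((-1 + 2) + 4) = 0*(1 + 4) = 0*5 = 0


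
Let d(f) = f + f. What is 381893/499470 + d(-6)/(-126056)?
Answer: 3009118603/3935074395 ≈ 0.76469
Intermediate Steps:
d(f) = 2*f
381893/499470 + d(-6)/(-126056) = 381893/499470 + (2*(-6))/(-126056) = 381893*(1/499470) - 12*(-1/126056) = 381893/499470 + 3/31514 = 3009118603/3935074395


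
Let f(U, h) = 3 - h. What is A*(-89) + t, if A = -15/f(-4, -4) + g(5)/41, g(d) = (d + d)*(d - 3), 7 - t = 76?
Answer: 22472/287 ≈ 78.300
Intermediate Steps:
t = -69 (t = 7 - 1*76 = 7 - 76 = -69)
g(d) = 2*d*(-3 + d) (g(d) = (2*d)*(-3 + d) = 2*d*(-3 + d))
A = -475/287 (A = -15/(3 - 1*(-4)) + (2*5*(-3 + 5))/41 = -15/(3 + 4) + (2*5*2)*(1/41) = -15/7 + 20*(1/41) = -15*1/7 + 20/41 = -15/7 + 20/41 = -475/287 ≈ -1.6551)
A*(-89) + t = -475/287*(-89) - 69 = 42275/287 - 69 = 22472/287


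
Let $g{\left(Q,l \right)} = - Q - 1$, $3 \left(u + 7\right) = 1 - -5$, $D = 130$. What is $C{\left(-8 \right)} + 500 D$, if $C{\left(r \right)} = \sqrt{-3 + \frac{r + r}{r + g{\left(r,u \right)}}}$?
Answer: $65000 + \sqrt{13} \approx 65004.0$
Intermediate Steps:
$u = -5$ ($u = -7 + \frac{1 - -5}{3} = -7 + \frac{1 + 5}{3} = -7 + \frac{1}{3} \cdot 6 = -7 + 2 = -5$)
$g{\left(Q,l \right)} = -1 - Q$
$C{\left(r \right)} = \sqrt{-3 - 2 r}$ ($C{\left(r \right)} = \sqrt{-3 + \frac{r + r}{r - \left(1 + r\right)}} = \sqrt{-3 + \frac{2 r}{-1}} = \sqrt{-3 + 2 r \left(-1\right)} = \sqrt{-3 - 2 r}$)
$C{\left(-8 \right)} + 500 D = \sqrt{-3 - -16} + 500 \cdot 130 = \sqrt{-3 + 16} + 65000 = \sqrt{13} + 65000 = 65000 + \sqrt{13}$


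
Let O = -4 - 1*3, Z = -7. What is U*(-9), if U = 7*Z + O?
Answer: 504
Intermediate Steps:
O = -7 (O = -4 - 3 = -7)
U = -56 (U = 7*(-7) - 7 = -49 - 7 = -56)
U*(-9) = -56*(-9) = 504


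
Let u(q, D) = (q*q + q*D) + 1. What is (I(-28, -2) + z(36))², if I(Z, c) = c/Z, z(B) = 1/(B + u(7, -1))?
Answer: 8649/1223236 ≈ 0.0070706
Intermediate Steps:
u(q, D) = 1 + q² + D*q (u(q, D) = (q² + D*q) + 1 = 1 + q² + D*q)
z(B) = 1/(43 + B) (z(B) = 1/(B + (1 + 7² - 1*7)) = 1/(B + (1 + 49 - 7)) = 1/(B + 43) = 1/(43 + B))
(I(-28, -2) + z(36))² = (-2/(-28) + 1/(43 + 36))² = (-2*(-1/28) + 1/79)² = (1/14 + 1/79)² = (93/1106)² = 8649/1223236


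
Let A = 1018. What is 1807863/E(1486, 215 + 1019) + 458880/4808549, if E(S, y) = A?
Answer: 8693664960627/4895102882 ≈ 1776.0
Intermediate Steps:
E(S, y) = 1018
1807863/E(1486, 215 + 1019) + 458880/4808549 = 1807863/1018 + 458880/4808549 = 8693664960627/4895102882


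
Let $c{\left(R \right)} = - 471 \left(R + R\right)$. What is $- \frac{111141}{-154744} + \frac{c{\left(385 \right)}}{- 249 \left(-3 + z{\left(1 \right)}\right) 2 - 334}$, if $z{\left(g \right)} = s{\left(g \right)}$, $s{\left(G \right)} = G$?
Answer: $- \frac{28023715569}{51220264} \approx -547.12$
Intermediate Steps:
$z{\left(g \right)} = g$
$c{\left(R \right)} = - 942 R$ ($c{\left(R \right)} = - 471 \cdot 2 R = - 942 R$)
$- \frac{111141}{-154744} + \frac{c{\left(385 \right)}}{- 249 \left(-3 + z{\left(1 \right)}\right) 2 - 334} = - \frac{111141}{-154744} + \frac{\left(-942\right) 385}{- 249 \left(-3 + 1\right) 2 - 334} = \left(-111141\right) \left(- \frac{1}{154744}\right) - \frac{362670}{- 249 \left(\left(-2\right) 2\right) - 334} = \frac{111141}{154744} - \frac{362670}{\left(-249\right) \left(-4\right) - 334} = \frac{111141}{154744} - \frac{362670}{996 - 334} = \frac{111141}{154744} - \frac{362670}{662} = \frac{111141}{154744} - \frac{181335}{331} = - \frac{28023715569}{51220264}$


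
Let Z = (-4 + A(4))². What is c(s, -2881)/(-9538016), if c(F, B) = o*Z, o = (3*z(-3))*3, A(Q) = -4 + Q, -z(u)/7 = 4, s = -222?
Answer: 126/298063 ≈ 0.00042273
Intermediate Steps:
z(u) = -28 (z(u) = -7*4 = -28)
o = -252 (o = (3*(-28))*3 = -84*3 = -252)
Z = 16 (Z = (-4 + (-4 + 4))² = (-4 + 0)² = (-4)² = 16)
c(F, B) = -4032 (c(F, B) = -252*16 = -4032)
c(s, -2881)/(-9538016) = -4032/(-9538016) = -4032*(-1/9538016) = 126/298063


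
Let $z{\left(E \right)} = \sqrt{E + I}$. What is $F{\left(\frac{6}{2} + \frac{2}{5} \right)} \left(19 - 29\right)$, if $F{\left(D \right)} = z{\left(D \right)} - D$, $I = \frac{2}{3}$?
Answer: $34 - \frac{2 \sqrt{915}}{3} \approx 13.834$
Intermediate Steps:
$I = \frac{2}{3}$ ($I = 2 \cdot \frac{1}{3} = \frac{2}{3} \approx 0.66667$)
$z{\left(E \right)} = \sqrt{\frac{2}{3} + E}$ ($z{\left(E \right)} = \sqrt{E + \frac{2}{3}} = \sqrt{\frac{2}{3} + E}$)
$F{\left(D \right)} = - D + \frac{\sqrt{6 + 9 D}}{3}$ ($F{\left(D \right)} = \frac{\sqrt{6 + 9 D}}{3} - D = - D + \frac{\sqrt{6 + 9 D}}{3}$)
$F{\left(\frac{6}{2} + \frac{2}{5} \right)} \left(19 - 29\right) = \left(- (\frac{6}{2} + \frac{2}{5}) + \frac{\sqrt{6 + 9 \left(\frac{6}{2} + \frac{2}{5}\right)}}{3}\right) \left(19 - 29\right) = \left(- (6 \cdot \frac{1}{2} + 2 \cdot \frac{1}{5}) + \frac{\sqrt{6 + 9 \left(6 \cdot \frac{1}{2} + 2 \cdot \frac{1}{5}\right)}}{3}\right) \left(-10\right) = \left(- (3 + \frac{2}{5}) + \frac{\sqrt{6 + 9 \left(3 + \frac{2}{5}\right)}}{3}\right) \left(-10\right) = \left(\left(-1\right) \frac{17}{5} + \frac{\sqrt{6 + 9 \cdot \frac{17}{5}}}{3}\right) \left(-10\right) = \left(- \frac{17}{5} + \frac{\sqrt{6 + \frac{153}{5}}}{3}\right) \left(-10\right) = \left(- \frac{17}{5} + \frac{\sqrt{\frac{183}{5}}}{3}\right) \left(-10\right) = \left(- \frac{17}{5} + \frac{\frac{1}{5} \sqrt{915}}{3}\right) \left(-10\right) = \left(- \frac{17}{5} + \frac{\sqrt{915}}{15}\right) \left(-10\right) = 34 - \frac{2 \sqrt{915}}{3}$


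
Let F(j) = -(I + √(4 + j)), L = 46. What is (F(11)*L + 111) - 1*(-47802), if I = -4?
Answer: 48097 - 46*√15 ≈ 47919.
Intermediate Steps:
F(j) = 4 - √(4 + j) (F(j) = -(-4 + √(4 + j)) = 4 - √(4 + j))
(F(11)*L + 111) - 1*(-47802) = ((4 - √(4 + 11))*46 + 111) - 1*(-47802) = ((4 - √15)*46 + 111) + 47802 = ((184 - 46*√15) + 111) + 47802 = (295 - 46*√15) + 47802 = 48097 - 46*√15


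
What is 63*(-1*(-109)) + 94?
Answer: 6961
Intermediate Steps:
63*(-1*(-109)) + 94 = 63*109 + 94 = 6867 + 94 = 6961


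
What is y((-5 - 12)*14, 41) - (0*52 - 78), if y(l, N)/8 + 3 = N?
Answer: 382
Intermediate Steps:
y(l, N) = -24 + 8*N
y((-5 - 12)*14, 41) - (0*52 - 78) = (-24 + 8*41) - (0*52 - 78) = (-24 + 328) - (0 - 78) = 304 - 1*(-78) = 304 + 78 = 382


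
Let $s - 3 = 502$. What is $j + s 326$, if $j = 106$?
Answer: $164736$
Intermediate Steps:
$s = 505$ ($s = 3 + 502 = 505$)
$j + s 326 = 106 + 505 \cdot 326 = 106 + 164630 = 164736$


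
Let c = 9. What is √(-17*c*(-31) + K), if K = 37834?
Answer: √42577 ≈ 206.34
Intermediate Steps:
√(-17*c*(-31) + K) = √(-17*9*(-31) + 37834) = √(-153*(-31) + 37834) = √(4743 + 37834) = √42577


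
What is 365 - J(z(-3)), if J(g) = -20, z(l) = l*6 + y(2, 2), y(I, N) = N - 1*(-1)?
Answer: 385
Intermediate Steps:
y(I, N) = 1 + N (y(I, N) = N + 1 = 1 + N)
z(l) = 3 + 6*l (z(l) = l*6 + (1 + 2) = 6*l + 3 = 3 + 6*l)
365 - J(z(-3)) = 365 - 1*(-20) = 365 + 20 = 385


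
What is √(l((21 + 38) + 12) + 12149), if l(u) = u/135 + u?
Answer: √24746565/45 ≈ 110.55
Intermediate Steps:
l(u) = 136*u/135 (l(u) = u/135 + u = 136*u/135)
√(l((21 + 38) + 12) + 12149) = √(136*((21 + 38) + 12)/135 + 12149) = √(136*(59 + 12)/135 + 12149) = √((136/135)*71 + 12149) = √(9656/135 + 12149) = √(1649771/135) = √24746565/45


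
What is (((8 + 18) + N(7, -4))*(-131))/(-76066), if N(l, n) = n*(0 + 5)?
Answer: 393/38033 ≈ 0.010333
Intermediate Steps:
N(l, n) = 5*n (N(l, n) = n*5 = 5*n)
(((8 + 18) + N(7, -4))*(-131))/(-76066) = (((8 + 18) + 5*(-4))*(-131))/(-76066) = ((26 - 20)*(-131))*(-1/76066) = (6*(-131))*(-1/76066) = -786*(-1/76066) = 393/38033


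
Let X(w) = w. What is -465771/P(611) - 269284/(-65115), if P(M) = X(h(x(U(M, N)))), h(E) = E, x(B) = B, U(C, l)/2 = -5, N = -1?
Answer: 6066274301/130230 ≈ 46581.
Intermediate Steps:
U(C, l) = -10 (U(C, l) = 2*(-5) = -10)
P(M) = -10
-465771/P(611) - 269284/(-65115) = -465771/(-10) - 269284/(-65115) = -465771*(-⅒) - 269284*(-1/65115) = 465771/10 + 269284/65115 = 6066274301/130230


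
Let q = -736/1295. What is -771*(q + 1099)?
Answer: -1096723599/1295 ≈ -8.4689e+5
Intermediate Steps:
q = -736/1295 (q = -736*1/1295 = -736/1295 ≈ -0.56834)
-771*(q + 1099) = -771*(-736/1295 + 1099) = -771*1422469/1295 = -1096723599/1295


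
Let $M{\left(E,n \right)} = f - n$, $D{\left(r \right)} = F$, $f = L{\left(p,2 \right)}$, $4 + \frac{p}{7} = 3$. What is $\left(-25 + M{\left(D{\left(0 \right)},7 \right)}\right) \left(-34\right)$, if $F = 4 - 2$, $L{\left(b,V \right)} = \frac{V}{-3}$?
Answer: $\frac{3332}{3} \approx 1110.7$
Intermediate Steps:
$p = -7$ ($p = -28 + 7 \cdot 3 = -28 + 21 = -7$)
$L{\left(b,V \right)} = - \frac{V}{3}$ ($L{\left(b,V \right)} = V \left(- \frac{1}{3}\right) = - \frac{V}{3}$)
$f = - \frac{2}{3}$ ($f = \left(- \frac{1}{3}\right) 2 = - \frac{2}{3} \approx -0.66667$)
$F = 2$
$D{\left(r \right)} = 2$
$M{\left(E,n \right)} = - \frac{2}{3} - n$
$\left(-25 + M{\left(D{\left(0 \right)},7 \right)}\right) \left(-34\right) = \left(-25 - \frac{23}{3}\right) \left(-34\right) = \left(- \frac{98}{3}\right) \left(-34\right) = \frac{3332}{3}$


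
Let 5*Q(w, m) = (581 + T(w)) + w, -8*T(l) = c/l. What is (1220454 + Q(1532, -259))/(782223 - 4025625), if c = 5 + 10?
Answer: -74815318033/198755674560 ≈ -0.37642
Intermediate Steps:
c = 15
T(l) = -15/(8*l)
Q(w, m) = 581/5 - 3/(8*w) + w/5 (Q(w, m) = ((581 - 15/(8*w)) + w)/5 = (581 + w - 15/(8*w))/5 = 581/5 - 3/(8*w) + w/5)
(1220454 + Q(1532, -259))/(782223 - 4025625) = (1220454 + (1/40)*(-15 + 8*1532*(581 + 1532))/1532)/(782223 - 4025625) = (1220454 + (1/40)*(1/1532)*(-15 + 8*1532*2113))/(-3243402) = (1220454 + (1/40)*(1/1532)*(-15 + 25896928))*(-1/3243402) = (1220454 + (1/40)*(1/1532)*25896913)*(-1/3243402) = (1220454 + 25896913/61280)*(-1/3243402) = (74815318033/61280)*(-1/3243402) = -74815318033/198755674560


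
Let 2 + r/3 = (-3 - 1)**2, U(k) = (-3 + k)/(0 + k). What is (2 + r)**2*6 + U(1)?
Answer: 11614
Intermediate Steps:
U(k) = (-3 + k)/k
r = 42 (r = -6 + 3*(-3 - 1)**2 = -6 + 3*(-4)**2 = -6 + 3*16 = -6 + 48 = 42)
(2 + r)**2*6 + U(1) = (2 + 42)**2*6 + (-3 + 1)/1 = 44**2*6 + 1*(-2) = 1936*6 - 2 = 11616 - 2 = 11614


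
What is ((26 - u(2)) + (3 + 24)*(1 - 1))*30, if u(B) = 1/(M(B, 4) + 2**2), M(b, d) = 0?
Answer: 1545/2 ≈ 772.50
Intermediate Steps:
u(B) = 1/4 (u(B) = 1/(0 + 2**2) = 1/(0 + 4) = 1/4)
((26 - u(2)) + (3 + 24)*(1 - 1))*30 = ((26 - 1*1/4) + (3 + 24)*(1 - 1))*30 = ((26 - 1/4) + 27*0)*30 = (103/4 + 0)*30 = (103/4)*30 = 1545/2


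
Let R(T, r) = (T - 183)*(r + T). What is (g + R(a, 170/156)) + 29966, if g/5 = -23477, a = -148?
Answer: -3025753/78 ≈ -38792.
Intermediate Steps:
R(T, r) = (-183 + T)*(T + r)
g = -117385 (g = 5*(-23477) = -117385)
(g + R(a, 170/156)) + 29966 = (-117385 + ((-148)**2 - 183*(-148) - 31110/156 - 25160/156)) + 29966 = (-117385 + (21904 + 27084 - 31110/156 - 25160/156)) + 29966 = (-117385 + (21904 + 27084 - 183*85/78 - 148*85/78)) + 29966 = (-117385 + (21904 + 27084 - 5185/26 - 6290/39)) + 29966 = (-117385 + 3792929/78) + 29966 = -5363101/78 + 29966 = -3025753/78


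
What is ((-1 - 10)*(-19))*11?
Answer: 2299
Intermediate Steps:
((-1 - 10)*(-19))*11 = -11*(-19)*11 = 209*11 = 2299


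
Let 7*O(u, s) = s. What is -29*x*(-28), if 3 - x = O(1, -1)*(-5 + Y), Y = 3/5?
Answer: 9628/5 ≈ 1925.6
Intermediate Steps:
O(u, s) = s/7
Y = ⅗ (Y = 3*(⅕) = ⅗ ≈ 0.60000)
x = 83/35 (x = 3 - (⅐)*(-1)*(-5 + ⅗) = 3 - (-1)*(-22)/(7*5) = 3 - 1*22/35 = 3 - 22/35 = 83/35 ≈ 2.3714)
-29*x*(-28) = -29*83/35*(-28) = -2407/35*(-28) = 9628/5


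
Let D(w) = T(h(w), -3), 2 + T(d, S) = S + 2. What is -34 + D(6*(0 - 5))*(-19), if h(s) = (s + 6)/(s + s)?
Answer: 23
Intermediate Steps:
h(s) = (6 + s)/(2*s) (h(s) = (6 + s)/((2*s)) = (6 + s)*(1/(2*s)) = (6 + s)/(2*s))
T(d, S) = S (T(d, S) = -2 + (S + 2) = -2 + (2 + S) = S)
D(w) = -3
-34 + D(6*(0 - 5))*(-19) = -34 - 3*(-19) = -34 + 57 = 23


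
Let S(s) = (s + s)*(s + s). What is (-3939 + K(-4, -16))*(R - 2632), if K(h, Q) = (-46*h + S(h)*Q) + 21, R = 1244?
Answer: 6604104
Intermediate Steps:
S(s) = 4*s**2 (S(s) = (2*s)*(2*s) = 4*s**2)
K(h, Q) = 21 - 46*h + 4*Q*h**2 (K(h, Q) = (-46*h + (4*h**2)*Q) + 21 = (-46*h + 4*Q*h**2) + 21 = 21 - 46*h + 4*Q*h**2)
(-3939 + K(-4, -16))*(R - 2632) = (-3939 + (21 - 46*(-4) + 4*(-16)*(-4)**2))*(1244 - 2632) = (-3939 + (21 + 184 + 4*(-16)*16))*(-1388) = (-3939 + (21 + 184 - 1024))*(-1388) = (-3939 - 819)*(-1388) = -4758*(-1388) = 6604104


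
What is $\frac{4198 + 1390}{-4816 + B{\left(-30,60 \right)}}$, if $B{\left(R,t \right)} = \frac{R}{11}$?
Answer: $- \frac{30734}{26503} \approx -1.1596$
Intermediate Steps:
$B{\left(R,t \right)} = \frac{R}{11}$ ($B{\left(R,t \right)} = R \frac{1}{11} = \frac{R}{11}$)
$\frac{4198 + 1390}{-4816 + B{\left(-30,60 \right)}} = \frac{4198 + 1390}{-4816 + \frac{1}{11} \left(-30\right)} = \frac{5588}{-4816 - \frac{30}{11}} = \frac{5588}{- \frac{53006}{11}} = 5588 \left(- \frac{11}{53006}\right) = - \frac{30734}{26503}$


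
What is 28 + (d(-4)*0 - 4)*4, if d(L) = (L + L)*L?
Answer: 12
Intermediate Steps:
d(L) = 2*L² (d(L) = (2*L)*L = 2*L²)
28 + (d(-4)*0 - 4)*4 = 28 + ((2*(-4)²)*0 - 4)*4 = 28 + ((2*16)*0 - 4)*4 = 28 + (32*0 - 4)*4 = 28 + (0 - 4)*4 = 28 - 4*4 = 28 - 16 = 12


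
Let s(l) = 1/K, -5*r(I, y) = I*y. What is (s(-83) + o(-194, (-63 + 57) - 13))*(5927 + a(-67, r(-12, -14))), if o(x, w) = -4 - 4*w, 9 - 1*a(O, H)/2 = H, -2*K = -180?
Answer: 194825341/450 ≈ 4.3295e+5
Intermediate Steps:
r(I, y) = -I*y/5
K = 90 (K = -½*(-180) = 90)
a(O, H) = 18 - 2*H
s(l) = 1/90
(s(-83) + o(-194, (-63 + 57) - 13))*(5927 + a(-67, r(-12, -14))) = (1/90 + (-4 - 4*((-63 + 57) - 13)))*(5927 + (18 - (-2)*(-12)*(-14)/5)) = (1/90 + (-4 - 4*(-6 - 13)))*(5927 + (18 - 2*(-168/5))) = (1/90 + (-4 - 4*(-19)))*(5927 + (18 + 336/5)) = (1/90 + (-4 + 76))*(5927 + 426/5) = (1/90 + 72)*(30061/5) = (6481/90)*(30061/5) = 194825341/450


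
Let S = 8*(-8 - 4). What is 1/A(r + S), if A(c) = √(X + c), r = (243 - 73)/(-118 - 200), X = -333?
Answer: -I*√2714766/34148 ≈ -0.04825*I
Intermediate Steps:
r = -85/159 (r = 170/(-318) = 170*(-1/318) = -85/159 ≈ -0.53459)
S = -96 (S = 8*(-12) = -96)
A(c) = √(-333 + c)
1/A(r + S) = 1/(√(-333 + (-85/159 - 96))) = 1/(√(-333 - 15349/159)) = 1/(√(-68296/159)) = 1/(2*I*√2714766/159) = -I*√2714766/34148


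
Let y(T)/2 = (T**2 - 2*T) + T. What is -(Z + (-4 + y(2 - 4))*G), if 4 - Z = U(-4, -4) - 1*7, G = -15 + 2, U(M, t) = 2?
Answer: 95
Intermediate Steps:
G = -13
y(T) = -2*T + 2*T**2 (y(T) = 2*((T**2 - 2*T) + T) = 2*(T**2 - T) = -2*T + 2*T**2)
Z = 9 (Z = 4 - (2 - 1*7) = 4 - (2 - 7) = 4 - 1*(-5) = 4 + 5 = 9)
-(Z + (-4 + y(2 - 4))*G) = -(9 + (-4 + 2*(2 - 4)*(-1 + (2 - 4)))*(-13)) = -(9 + (-4 + 2*(-2)*(-1 - 2))*(-13)) = -(9 + (-4 + 2*(-2)*(-3))*(-13)) = -(9 + (-4 + 12)*(-13)) = -(9 + 8*(-13)) = -(9 - 104) = -1*(-95) = 95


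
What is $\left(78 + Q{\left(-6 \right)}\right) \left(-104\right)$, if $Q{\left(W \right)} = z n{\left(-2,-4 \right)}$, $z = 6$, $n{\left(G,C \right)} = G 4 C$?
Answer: $-28080$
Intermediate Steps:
$n{\left(G,C \right)} = 4 C G$ ($n{\left(G,C \right)} = 4 G C = 4 C G$)
$Q{\left(W \right)} = 192$ ($Q{\left(W \right)} = 6 \cdot 4 \left(-4\right) \left(-2\right) = 6 \cdot 32 = 192$)
$\left(78 + Q{\left(-6 \right)}\right) \left(-104\right) = \left(78 + 192\right) \left(-104\right) = 270 \left(-104\right) = -28080$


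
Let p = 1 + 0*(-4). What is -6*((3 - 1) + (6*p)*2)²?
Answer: -1176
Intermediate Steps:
p = 1 (p = 1 + 0 = 1)
-6*((3 - 1) + (6*p)*2)² = -6*((3 - 1) + (6*1)*2)² = -6*(2 + 6*2)² = -6*(2 + 12)² = -6*14² = -6*196 = -1176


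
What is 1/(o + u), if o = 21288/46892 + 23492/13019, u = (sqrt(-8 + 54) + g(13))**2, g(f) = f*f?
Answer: 666406745707754213241/18942990793763444035580393 - 7873167376455243122*sqrt(46)/18942990793763444035580393 ≈ 3.2361e-5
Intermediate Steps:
g(f) = f**2
u = (169 + sqrt(46))**2 (u = (sqrt(-8 + 54) + 13**2)**2 = (sqrt(46) + 169)**2 = (169 + sqrt(46))**2 ≈ 30899.)
o = 344683834/152621737 (o = 21288*(1/46892) + 23492*(1/13019) = 5322/11723 + 23492/13019 = 344683834/152621737 ≈ 2.2584)
1/(o + u) = 1/(344683834/152621737 + (169 + sqrt(46))**2)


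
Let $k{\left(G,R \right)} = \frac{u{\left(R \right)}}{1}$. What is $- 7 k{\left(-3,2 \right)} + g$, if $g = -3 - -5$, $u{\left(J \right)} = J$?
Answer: $-12$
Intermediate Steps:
$g = 2$ ($g = -3 + 5 = 2$)
$k{\left(G,R \right)} = R$ ($k{\left(G,R \right)} = \frac{R}{1} = R 1 = R$)
$- 7 k{\left(-3,2 \right)} + g = \left(-7\right) 2 + 2 = -14 + 2 = -12$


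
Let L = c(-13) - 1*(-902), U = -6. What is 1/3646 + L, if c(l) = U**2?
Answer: 3419949/3646 ≈ 938.00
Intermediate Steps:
c(l) = 36 (c(l) = (-6)**2 = 36)
L = 938 (L = 36 - 1*(-902) = 36 + 902 = 938)
1/3646 + L = 1/3646 + 938 = 3419949/3646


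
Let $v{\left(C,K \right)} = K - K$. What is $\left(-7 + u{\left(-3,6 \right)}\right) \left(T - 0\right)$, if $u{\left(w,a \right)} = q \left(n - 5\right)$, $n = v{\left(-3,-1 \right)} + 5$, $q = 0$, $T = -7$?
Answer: $49$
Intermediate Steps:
$v{\left(C,K \right)} = 0$
$n = 5$ ($n = 0 + 5 = 5$)
$u{\left(w,a \right)} = 0$ ($u{\left(w,a \right)} = 0 \left(5 - 5\right) = 0 \cdot 0 = 0$)
$\left(-7 + u{\left(-3,6 \right)}\right) \left(T - 0\right) = \left(-7 + 0\right) \left(-7 - 0\right) = - 7 \left(-7 + 0\right) = \left(-7\right) \left(-7\right) = 49$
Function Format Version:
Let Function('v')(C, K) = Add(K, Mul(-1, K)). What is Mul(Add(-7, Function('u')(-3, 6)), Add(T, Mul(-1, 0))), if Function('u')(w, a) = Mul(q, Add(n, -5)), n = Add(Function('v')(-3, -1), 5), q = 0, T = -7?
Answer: 49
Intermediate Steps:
Function('v')(C, K) = 0
n = 5 (n = Add(0, 5) = 5)
Function('u')(w, a) = 0 (Function('u')(w, a) = Mul(0, Add(5, -5)) = Mul(0, 0) = 0)
Mul(Add(-7, Function('u')(-3, 6)), Add(T, Mul(-1, 0))) = Mul(Add(-7, 0), Add(-7, Mul(-1, 0))) = Mul(-7, Add(-7, 0)) = Mul(-7, -7) = 49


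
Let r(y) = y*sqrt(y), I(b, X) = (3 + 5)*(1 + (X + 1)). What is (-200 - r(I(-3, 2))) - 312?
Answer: -512 - 128*sqrt(2) ≈ -693.02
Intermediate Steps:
I(b, X) = 16 + 8*X (I(b, X) = 8*(1 + (1 + X)) = 8*(2 + X) = 16 + 8*X)
r(y) = y**(3/2)
(-200 - r(I(-3, 2))) - 312 = (-200 - (16 + 8*2)**(3/2)) - 312 = (-200 - (16 + 16)**(3/2)) - 312 = (-200 - 32**(3/2)) - 312 = (-200 - 128*sqrt(2)) - 312 = -512 - 128*sqrt(2)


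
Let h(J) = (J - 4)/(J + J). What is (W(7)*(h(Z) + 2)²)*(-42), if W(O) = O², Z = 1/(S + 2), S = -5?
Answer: -297381/2 ≈ -1.4869e+5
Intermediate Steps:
Z = -⅓ (Z = 1/(-5 + 2) = 1/(-3) = -⅓ ≈ -0.33333)
h(J) = (-4 + J)/(2*J) (h(J) = (-4 + J)/((2*J)) = (-4 + J)*(1/(2*J)) = (-4 + J)/(2*J))
(W(7)*(h(Z) + 2)²)*(-42) = (7²*((-4 - ⅓)/(2*(-⅓)) + 2)²)*(-42) = (49*((½)*(-3)*(-13/3) + 2)²)*(-42) = (49*(13/2 + 2)²)*(-42) = (49*(17/2)²)*(-42) = (49*(289/4))*(-42) = (14161/4)*(-42) = -297381/2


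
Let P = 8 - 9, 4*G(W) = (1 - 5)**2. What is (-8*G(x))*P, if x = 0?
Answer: 32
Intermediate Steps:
G(W) = 4 (G(W) = (1 - 5)**2/4 = (1/4)*(-4)**2 = (1/4)*16 = 4)
P = -1
(-8*G(x))*P = -8*4*(-1) = -32*(-1) = 32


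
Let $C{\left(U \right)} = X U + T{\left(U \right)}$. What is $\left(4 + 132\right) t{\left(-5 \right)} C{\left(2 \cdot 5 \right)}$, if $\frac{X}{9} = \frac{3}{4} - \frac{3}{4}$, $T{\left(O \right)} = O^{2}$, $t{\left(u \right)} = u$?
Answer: $-68000$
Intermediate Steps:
$X = 0$ ($X = 9 \left(\frac{3}{4} - \frac{3}{4}\right) = 9 \cdot 0 = 0$)
$C{\left(U \right)} = U^{2}$ ($C{\left(U \right)} = 0 U + U^{2} = 0 + U^{2} = U^{2}$)
$\left(4 + 132\right) t{\left(-5 \right)} C{\left(2 \cdot 5 \right)} = \left(4 + 132\right) \left(-5\right) \left(2 \cdot 5\right)^{2} = 136 \left(-5\right) 10^{2} = \left(-680\right) 100 = -68000$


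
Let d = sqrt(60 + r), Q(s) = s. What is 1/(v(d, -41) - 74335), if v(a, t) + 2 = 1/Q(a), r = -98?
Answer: -2824806/209987603623 + I*sqrt(38)/209987603623 ≈ -1.3452e-5 + 2.9356e-11*I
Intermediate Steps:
d = I*sqrt(38) (d = sqrt(60 - 98) = sqrt(-38) = I*sqrt(38) ≈ 6.1644*I)
v(a, t) = -2 + 1/a
1/(v(d, -41) - 74335) = 1/((-2 + 1/(I*sqrt(38))) - 74335) = 1/((-2 - I*sqrt(38)/38) - 74335) = 1/(-74337 - I*sqrt(38)/38)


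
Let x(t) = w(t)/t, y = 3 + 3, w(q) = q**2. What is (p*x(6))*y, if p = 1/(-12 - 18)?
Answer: -6/5 ≈ -1.2000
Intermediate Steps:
p = -1/30 (p = 1/(-30) = -1/30 ≈ -0.033333)
y = 6
x(t) = t (x(t) = t**2/t = t)
(p*x(6))*y = -1/30*6*6 = -1/5*6 = -6/5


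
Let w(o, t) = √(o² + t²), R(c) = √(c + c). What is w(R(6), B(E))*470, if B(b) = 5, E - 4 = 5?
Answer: 470*√37 ≈ 2858.9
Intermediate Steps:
E = 9 (E = 4 + 5 = 9)
R(c) = √2*√c (R(c) = √(2*c) = √2*√c)
w(R(6), B(E))*470 = √((√2*√6)² + 5²)*470 = √((2*√3)² + 25)*470 = √(12 + 25)*470 = √37*470 = 470*√37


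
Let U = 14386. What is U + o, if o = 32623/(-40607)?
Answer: 584139679/40607 ≈ 14385.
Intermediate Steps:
o = -32623/40607 (o = 32623*(-1/40607) = -32623/40607 ≈ -0.80338)
U + o = 14386 - 32623/40607 = 584139679/40607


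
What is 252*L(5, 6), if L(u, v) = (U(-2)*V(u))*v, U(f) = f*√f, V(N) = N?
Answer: -15120*I*√2 ≈ -21383.0*I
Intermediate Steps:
U(f) = f^(3/2)
L(u, v) = -2*I*u*v*√2 (L(u, v) = ((-2)^(3/2)*u)*v = ((-2*I*√2)*u)*v = (-2*I*u*√2)*v = -2*I*u*v*√2)
252*L(5, 6) = 252*(-2*I*5*6*√2) = 252*(-60*I*√2) = -15120*I*√2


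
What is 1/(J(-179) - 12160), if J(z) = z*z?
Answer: 1/19881 ≈ 5.0299e-5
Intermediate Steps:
J(z) = z²
1/(J(-179) - 12160) = 1/((-179)² - 12160) = 1/(32041 - 12160) = 1/19881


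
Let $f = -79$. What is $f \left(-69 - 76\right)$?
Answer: $11455$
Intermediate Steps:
$f \left(-69 - 76\right) = - 79 \left(-69 - 76\right) = \left(-79\right) \left(-145\right) = 11455$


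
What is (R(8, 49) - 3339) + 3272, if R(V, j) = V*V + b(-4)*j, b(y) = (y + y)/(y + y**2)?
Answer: -107/3 ≈ -35.667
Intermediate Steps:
b(y) = 2*y/(y + y**2) (b(y) = (2*y)/(y + y**2) = 2*y/(y + y**2))
R(V, j) = V**2 - 2*j/3 (R(V, j) = V*V + (2/(1 - 4))*j = V**2 + (2/(-3))*j = V**2 + (2*(-1/3))*j = V**2 - 2*j/3)
(R(8, 49) - 3339) + 3272 = ((8**2 - 2/3*49) - 3339) + 3272 = ((64 - 98/3) - 3339) + 3272 = (94/3 - 3339) + 3272 = -9923/3 + 3272 = -107/3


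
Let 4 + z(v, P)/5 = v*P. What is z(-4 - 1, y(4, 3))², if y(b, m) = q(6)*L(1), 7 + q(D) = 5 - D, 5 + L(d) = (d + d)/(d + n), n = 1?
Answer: 672400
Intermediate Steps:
L(d) = -5 + 2*d/(1 + d) (L(d) = -5 + (d + d)/(d + 1) = -5 + (2*d)/(1 + d) = -5 + 2*d/(1 + d))
q(D) = -2 - D (q(D) = -7 + (5 - D) = -2 - D)
y(b, m) = 32 (y(b, m) = (-2 - 1*6)*((-5 - 3*1)/(1 + 1)) = (-2 - 6)*((-5 - 3)/2) = -4*(-8) = -8*(-4) = 32)
z(v, P) = -20 + 5*P*v (z(v, P) = -20 + 5*(v*P) = -20 + 5*(P*v) = -20 + 5*P*v)
z(-4 - 1, y(4, 3))² = (-20 + 5*32*(-4 - 1))² = (-20 + 5*32*(-5))² = (-20 - 800)² = (-820)² = 672400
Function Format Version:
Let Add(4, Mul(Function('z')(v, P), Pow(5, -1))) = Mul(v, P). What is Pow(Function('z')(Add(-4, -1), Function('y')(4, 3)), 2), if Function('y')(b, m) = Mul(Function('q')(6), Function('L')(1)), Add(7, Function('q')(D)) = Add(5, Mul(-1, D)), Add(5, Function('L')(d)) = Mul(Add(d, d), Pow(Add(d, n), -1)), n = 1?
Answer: 672400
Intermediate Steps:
Function('L')(d) = Add(-5, Mul(2, d, Pow(Add(1, d), -1))) (Function('L')(d) = Add(-5, Mul(Add(d, d), Pow(Add(d, 1), -1))) = Add(-5, Mul(Mul(2, d), Pow(Add(1, d), -1))) = Add(-5, Mul(2, d, Pow(Add(1, d), -1))))
Function('q')(D) = Add(-2, Mul(-1, D)) (Function('q')(D) = Add(-7, Add(5, Mul(-1, D))) = Add(-2, Mul(-1, D)))
Function('y')(b, m) = 32 (Function('y')(b, m) = Mul(Add(-2, Mul(-1, 6)), Mul(Pow(Add(1, 1), -1), Add(-5, Mul(-3, 1)))) = Mul(Add(-2, -6), Mul(Pow(2, -1), Add(-5, -3))) = Mul(-8, Mul(Rational(1, 2), -8)) = Mul(-8, -4) = 32)
Function('z')(v, P) = Add(-20, Mul(5, P, v)) (Function('z')(v, P) = Add(-20, Mul(5, Mul(v, P))) = Add(-20, Mul(5, Mul(P, v))) = Add(-20, Mul(5, P, v)))
Pow(Function('z')(Add(-4, -1), Function('y')(4, 3)), 2) = Pow(Add(-20, Mul(5, 32, Add(-4, -1))), 2) = Pow(Add(-20, Mul(5, 32, -5)), 2) = Pow(Add(-20, -800), 2) = Pow(-820, 2) = 672400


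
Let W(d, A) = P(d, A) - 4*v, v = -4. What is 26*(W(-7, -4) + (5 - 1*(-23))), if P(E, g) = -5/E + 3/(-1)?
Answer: 7592/7 ≈ 1084.6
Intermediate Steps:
P(E, g) = -3 - 5/E (P(E, g) = -5/E + 3*(-1) = -5/E - 3 = -3 - 5/E)
W(d, A) = 13 - 5/d (W(d, A) = (-3 - 5/d) - 4*(-4) = (-3 - 5/d) + 16 = 13 - 5/d)
26*(W(-7, -4) + (5 - 1*(-23))) = 26*((13 - 5/(-7)) + (5 - 1*(-23))) = 26*((13 - 5*(-⅐)) + (5 + 23)) = 26*((13 + 5/7) + 28) = 26*(96/7 + 28) = 26*(292/7) = 7592/7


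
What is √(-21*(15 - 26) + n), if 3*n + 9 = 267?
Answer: √317 ≈ 17.805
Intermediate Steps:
n = 86 (n = -3 + (⅓)*267 = -3 + 89 = 86)
√(-21*(15 - 26) + n) = √(-21*(15 - 26) + 86) = √(-21*(-11) + 86) = √(231 + 86) = √317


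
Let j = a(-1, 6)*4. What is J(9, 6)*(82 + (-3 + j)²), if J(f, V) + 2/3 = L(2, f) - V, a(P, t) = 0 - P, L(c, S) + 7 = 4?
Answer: -2407/3 ≈ -802.33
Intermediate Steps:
L(c, S) = -3 (L(c, S) = -7 + 4 = -3)
a(P, t) = -P
j = 4 (j = -1*(-1)*4 = 1*4 = 4)
J(f, V) = -11/3 - V (J(f, V) = -⅔ + (-3 - V) = -11/3 - V)
J(9, 6)*(82 + (-3 + j)²) = (-11/3 - 1*6)*(82 + (-3 + 4)²) = (-11/3 - 6)*(82 + 1²) = -29*(82 + 1)/3 = -29/3*83 = -2407/3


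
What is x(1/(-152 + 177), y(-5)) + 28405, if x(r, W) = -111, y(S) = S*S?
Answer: 28294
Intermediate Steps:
y(S) = S**2
x(1/(-152 + 177), y(-5)) + 28405 = -111 + 28405 = 28294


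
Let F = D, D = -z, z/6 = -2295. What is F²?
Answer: 189612900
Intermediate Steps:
z = -13770 (z = 6*(-2295) = -13770)
D = 13770 (D = -1*(-13770) = 13770)
F = 13770
F² = 13770² = 189612900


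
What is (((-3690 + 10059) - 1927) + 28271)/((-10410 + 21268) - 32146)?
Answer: -32713/21288 ≈ -1.5367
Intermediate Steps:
(((-3690 + 10059) - 1927) + 28271)/((-10410 + 21268) - 32146) = ((6369 - 1927) + 28271)/(10858 - 32146) = (4442 + 28271)/(-21288) = 32713*(-1/21288) = -32713/21288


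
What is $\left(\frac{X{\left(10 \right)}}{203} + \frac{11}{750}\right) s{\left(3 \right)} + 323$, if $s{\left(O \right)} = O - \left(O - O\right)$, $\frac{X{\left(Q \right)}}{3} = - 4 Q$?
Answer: $\frac{16304483}{50750} \approx 321.27$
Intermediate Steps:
$X{\left(Q \right)} = - 12 Q$ ($X{\left(Q \right)} = 3 \left(- 4 Q\right) = - 12 Q$)
$s{\left(O \right)} = O$ ($s{\left(O \right)} = O - 0 = O + 0 = O$)
$\left(\frac{X{\left(10 \right)}}{203} + \frac{11}{750}\right) s{\left(3 \right)} + 323 = \left(\frac{\left(-12\right) 10}{203} + \frac{11}{750}\right) 3 + 323 = \left(\left(-120\right) \frac{1}{203} + 11 \cdot \frac{1}{750}\right) 3 + 323 = \left(- \frac{120}{203} + \frac{11}{750}\right) 3 + 323 = \left(- \frac{87767}{152250}\right) 3 + 323 = - \frac{87767}{50750} + 323 = \frac{16304483}{50750}$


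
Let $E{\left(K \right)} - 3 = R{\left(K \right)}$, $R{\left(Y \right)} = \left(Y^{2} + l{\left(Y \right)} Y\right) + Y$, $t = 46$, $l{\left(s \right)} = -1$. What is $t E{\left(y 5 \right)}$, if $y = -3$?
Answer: $10488$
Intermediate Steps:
$R{\left(Y \right)} = Y^{2}$ ($R{\left(Y \right)} = \left(Y^{2} - Y\right) + Y = Y^{2}$)
$E{\left(K \right)} = 3 + K^{2}$
$t E{\left(y 5 \right)} = 46 \left(3 + \left(\left(-3\right) 5\right)^{2}\right) = 46 \left(3 + \left(-15\right)^{2}\right) = 46 \left(3 + 225\right) = 46 \cdot 228 = 10488$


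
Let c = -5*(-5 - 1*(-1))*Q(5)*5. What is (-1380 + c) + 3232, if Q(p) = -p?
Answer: 1352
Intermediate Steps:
c = -500 (c = -5*(-5 - 1*(-1))*(-1*5)*5 = -5*(-5 + 1)*(-5)*5 = -(-20)*(-5)*5 = -5*20*5 = -100*5 = -500)
(-1380 + c) + 3232 = (-1380 - 500) + 3232 = -1880 + 3232 = 1352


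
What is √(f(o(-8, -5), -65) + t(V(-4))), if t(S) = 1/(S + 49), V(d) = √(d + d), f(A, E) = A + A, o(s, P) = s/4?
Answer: √((-195 - 8*I*√2)/(49 + 2*I*√2)) ≈ 0.000294 - 1.9949*I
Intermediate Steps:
o(s, P) = s/4 (o(s, P) = s*(¼) = s/4)
f(A, E) = 2*A
V(d) = √2*√d (V(d) = √(2*d) = √2*√d)
t(S) = 1/(49 + S)
√(f(o(-8, -5), -65) + t(V(-4))) = √(2*((¼)*(-8)) + 1/(49 + √2*√(-4))) = √(2*(-2) + 1/(49 + √2*(2*I))) = √(-4 + 1/(49 + 2*I*√2))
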